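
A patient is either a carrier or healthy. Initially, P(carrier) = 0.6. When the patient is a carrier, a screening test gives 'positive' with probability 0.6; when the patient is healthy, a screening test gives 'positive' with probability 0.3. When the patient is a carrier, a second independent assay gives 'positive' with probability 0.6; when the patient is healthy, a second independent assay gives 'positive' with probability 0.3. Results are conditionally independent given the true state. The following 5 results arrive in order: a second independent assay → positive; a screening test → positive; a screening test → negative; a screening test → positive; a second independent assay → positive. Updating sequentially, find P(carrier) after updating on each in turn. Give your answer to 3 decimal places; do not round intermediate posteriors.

0.932

After a second independent assay='positive': P(carrier) = 0.6·0.6000 / (0.6·0.6000 + 0.3·0.4000) ≈ 0.7500
After a screening test='positive': P(carrier) = 0.6·0.7500 / (0.6·0.7500 + 0.3·0.2500) ≈ 0.8571
After a screening test='negative': P(carrier) = 0.4·0.8571 / (0.4·0.8571 + 0.7·0.1429) ≈ 0.7742
After a screening test='positive': P(carrier) = 0.6·0.7742 / (0.6·0.7742 + 0.3·0.2258) ≈ 0.8727
After a second independent assay='positive': P(carrier) = 0.6·0.8727 / (0.6·0.8727 + 0.3·0.1273) ≈ 0.9320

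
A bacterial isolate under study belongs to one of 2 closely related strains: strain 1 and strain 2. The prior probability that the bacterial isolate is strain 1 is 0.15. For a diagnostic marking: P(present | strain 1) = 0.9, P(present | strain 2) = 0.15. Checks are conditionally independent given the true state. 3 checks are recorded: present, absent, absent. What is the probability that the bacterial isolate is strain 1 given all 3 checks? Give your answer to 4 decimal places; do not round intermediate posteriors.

0.0144

Apply Bayes' rule sequentially, carrying P(strain 1) forward.
After 'present': P(strain 1) = 0.9·0.1500 / (0.9·0.1500 + 0.15·0.8500) ≈ 0.5143
After 'absent': P(strain 1) = 0.1·0.5143 / (0.1·0.5143 + 0.85·0.4857) ≈ 0.1108
After 'absent': P(strain 1) = 0.1·0.1108 / (0.1·0.1108 + 0.85·0.8892) ≈ 0.0144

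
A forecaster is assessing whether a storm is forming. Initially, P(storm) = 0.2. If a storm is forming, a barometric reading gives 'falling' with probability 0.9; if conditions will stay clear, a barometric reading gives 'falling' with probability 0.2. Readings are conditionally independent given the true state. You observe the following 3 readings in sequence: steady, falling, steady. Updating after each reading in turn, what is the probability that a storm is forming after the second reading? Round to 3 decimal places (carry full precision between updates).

0.123

Apply Bayes' rule sequentially, carrying P(storm) forward.
After 'steady': P(storm) = 0.1·0.2000 / (0.1·0.2000 + 0.8·0.8000) ≈ 0.0303
After 'falling': P(storm) = 0.9·0.0303 / (0.9·0.0303 + 0.2·0.9697) ≈ 0.1233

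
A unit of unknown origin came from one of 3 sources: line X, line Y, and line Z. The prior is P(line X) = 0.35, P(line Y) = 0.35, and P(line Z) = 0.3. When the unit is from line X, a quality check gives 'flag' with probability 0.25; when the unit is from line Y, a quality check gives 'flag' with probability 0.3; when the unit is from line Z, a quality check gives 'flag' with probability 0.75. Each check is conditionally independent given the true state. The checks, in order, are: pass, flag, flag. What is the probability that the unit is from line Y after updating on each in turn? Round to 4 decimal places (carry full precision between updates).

After 'pass': normaliser = 0.75·0.3500 + 0.7·0.3500 + 0.25·0.3000; P(line X) ≈ 0.4506, P(line Y) ≈ 0.4206, P(line Z) ≈ 0.1288
After 'flag': normaliser = 0.25·0.4506 + 0.3·0.4206 + 0.75·0.1288; P(line X) ≈ 0.3359, P(line Y) ≈ 0.3762, P(line Z) ≈ 0.2879
After 'flag': normaliser = 0.25·0.3359 + 0.3·0.3762 + 0.75·0.2879; P(line X) ≈ 0.2034, P(line Y) ≈ 0.2734, P(line Z) ≈ 0.5231

0.2734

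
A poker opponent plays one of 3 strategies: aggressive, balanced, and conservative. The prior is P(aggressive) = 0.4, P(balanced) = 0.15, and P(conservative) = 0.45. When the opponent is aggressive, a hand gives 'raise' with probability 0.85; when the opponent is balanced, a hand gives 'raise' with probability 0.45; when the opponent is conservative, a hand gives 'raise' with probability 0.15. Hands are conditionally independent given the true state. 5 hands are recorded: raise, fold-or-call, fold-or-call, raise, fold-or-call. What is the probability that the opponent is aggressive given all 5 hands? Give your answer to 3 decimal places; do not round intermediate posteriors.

0.080

After 'raise': normaliser = 0.85·0.4000 + 0.45·0.1500 + 0.15·0.4500; P(aggressive) ≈ 0.7158, P(balanced) ≈ 0.1421, P(conservative) ≈ 0.1421
After 'fold-or-call': normaliser = 0.15·0.7158 + 0.55·0.1421 + 0.85·0.1421; P(aggressive) ≈ 0.3505, P(balanced) ≈ 0.2552, P(conservative) ≈ 0.3943
After 'fold-or-call': normaliser = 0.15·0.3505 + 0.55·0.2552 + 0.85·0.3943; P(aggressive) ≈ 0.0996, P(balanced) ≈ 0.2657, P(conservative) ≈ 0.6347
After 'raise': normaliser = 0.85·0.0996 + 0.45·0.2657 + 0.15·0.6347; P(aggressive) ≈ 0.2826, P(balanced) ≈ 0.3994, P(conservative) ≈ 0.3180
After 'fold-or-call': normaliser = 0.15·0.2826 + 0.55·0.3994 + 0.85·0.3180; P(aggressive) ≈ 0.0796, P(balanced) ≈ 0.4126, P(conservative) ≈ 0.5077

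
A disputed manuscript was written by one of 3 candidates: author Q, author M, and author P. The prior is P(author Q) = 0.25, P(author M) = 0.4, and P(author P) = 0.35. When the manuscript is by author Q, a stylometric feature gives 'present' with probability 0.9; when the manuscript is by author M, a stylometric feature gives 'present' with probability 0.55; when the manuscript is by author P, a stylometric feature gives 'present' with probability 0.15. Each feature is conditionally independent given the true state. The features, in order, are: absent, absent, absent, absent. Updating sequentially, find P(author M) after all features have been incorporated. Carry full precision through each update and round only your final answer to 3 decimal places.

0.082

Each posterior becomes the prior for the next update.
After 'absent': normaliser = 0.1·0.2500 + 0.45·0.4000 + 0.85·0.3500; P(author Q) ≈ 0.0498, P(author M) ≈ 0.3582, P(author P) ≈ 0.5920
After 'absent': normaliser = 0.1·0.0498 + 0.45·0.3582 + 0.85·0.5920; P(author Q) ≈ 0.0074, P(author M) ≈ 0.2408, P(author P) ≈ 0.7518
After 'absent': normaliser = 0.1·0.0074 + 0.45·0.2408 + 0.85·0.7518; P(author Q) ≈ 0.0010, P(author M) ≈ 0.1448, P(author P) ≈ 0.8542
After 'absent': normaliser = 0.1·0.0010 + 0.45·0.1448 + 0.85·0.8542; P(author Q) ≈ 0.0001, P(author M) ≈ 0.0824, P(author P) ≈ 0.9175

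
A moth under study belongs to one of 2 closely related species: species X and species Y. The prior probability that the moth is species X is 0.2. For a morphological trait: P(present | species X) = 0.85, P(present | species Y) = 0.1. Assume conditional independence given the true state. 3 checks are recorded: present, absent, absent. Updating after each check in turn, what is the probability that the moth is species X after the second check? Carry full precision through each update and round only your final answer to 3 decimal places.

0.262

After 'present': P(species X) = 0.85·0.2000 / (0.85·0.2000 + 0.1·0.8000) ≈ 0.6800
After 'absent': P(species X) = 0.15·0.6800 / (0.15·0.6800 + 0.9·0.3200) ≈ 0.2615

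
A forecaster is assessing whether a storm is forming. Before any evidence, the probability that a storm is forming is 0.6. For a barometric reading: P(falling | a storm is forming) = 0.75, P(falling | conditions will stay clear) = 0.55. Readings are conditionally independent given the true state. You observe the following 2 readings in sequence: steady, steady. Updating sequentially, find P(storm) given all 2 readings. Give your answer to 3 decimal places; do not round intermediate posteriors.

After 'steady': P(storm) = 0.25·0.6000 / (0.25·0.6000 + 0.45·0.4000) ≈ 0.4545
After 'steady': P(storm) = 0.25·0.4545 / (0.25·0.4545 + 0.45·0.5455) ≈ 0.3165

0.316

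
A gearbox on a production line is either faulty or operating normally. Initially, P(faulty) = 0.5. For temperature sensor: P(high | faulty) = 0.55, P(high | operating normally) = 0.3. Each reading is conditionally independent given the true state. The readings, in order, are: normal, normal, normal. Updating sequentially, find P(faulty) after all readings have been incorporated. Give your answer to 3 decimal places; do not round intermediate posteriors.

After 'normal': P(faulty) = 0.45·0.5000 / (0.45·0.5000 + 0.7·0.5000) ≈ 0.3913
After 'normal': P(faulty) = 0.45·0.3913 / (0.45·0.3913 + 0.7·0.6087) ≈ 0.2924
After 'normal': P(faulty) = 0.45·0.2924 / (0.45·0.2924 + 0.7·0.7076) ≈ 0.2099

0.210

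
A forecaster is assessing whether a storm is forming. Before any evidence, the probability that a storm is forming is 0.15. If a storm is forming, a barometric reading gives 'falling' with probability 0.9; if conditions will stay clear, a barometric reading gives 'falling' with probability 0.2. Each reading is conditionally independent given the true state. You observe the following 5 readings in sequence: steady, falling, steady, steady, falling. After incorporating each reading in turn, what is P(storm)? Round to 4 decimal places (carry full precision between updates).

0.0069

After 'steady': P(storm) = 0.1·0.1500 / (0.1·0.1500 + 0.8·0.8500) ≈ 0.0216
After 'falling': P(storm) = 0.9·0.0216 / (0.9·0.0216 + 0.2·0.9784) ≈ 0.0903
After 'steady': P(storm) = 0.1·0.0903 / (0.1·0.0903 + 0.8·0.9097) ≈ 0.0123
After 'steady': P(storm) = 0.1·0.0123 / (0.1·0.0123 + 0.8·0.9877) ≈ 0.0015
After 'falling': P(storm) = 0.9·0.0015 / (0.9·0.0015 + 0.2·0.9985) ≈ 0.0069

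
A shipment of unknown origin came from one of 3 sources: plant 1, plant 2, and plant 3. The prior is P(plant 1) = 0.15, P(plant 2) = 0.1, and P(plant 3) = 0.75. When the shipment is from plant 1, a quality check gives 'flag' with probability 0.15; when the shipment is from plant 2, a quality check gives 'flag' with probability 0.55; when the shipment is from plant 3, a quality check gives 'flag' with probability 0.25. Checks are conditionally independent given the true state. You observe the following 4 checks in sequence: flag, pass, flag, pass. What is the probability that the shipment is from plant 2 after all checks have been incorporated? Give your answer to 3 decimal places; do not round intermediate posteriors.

0.175

After 'flag': normaliser = 0.15·0.1500 + 0.55·0.1000 + 0.25·0.7500; P(plant 1) ≈ 0.0849, P(plant 2) ≈ 0.2075, P(plant 3) ≈ 0.7075
After 'pass': normaliser = 0.85·0.0849 + 0.45·0.2075 + 0.75·0.7075; P(plant 1) ≈ 0.1037, P(plant 2) ≈ 0.1341, P(plant 3) ≈ 0.7622
After 'flag': normaliser = 0.15·0.1037 + 0.55·0.1341 + 0.25·0.7622; P(plant 1) ≈ 0.0556, P(plant 2) ≈ 0.2636, P(plant 3) ≈ 0.6808
After 'pass': normaliser = 0.85·0.0556 + 0.45·0.2636 + 0.75·0.6808; P(plant 1) ≈ 0.0698, P(plant 2) ≈ 0.1754, P(plant 3) ≈ 0.7548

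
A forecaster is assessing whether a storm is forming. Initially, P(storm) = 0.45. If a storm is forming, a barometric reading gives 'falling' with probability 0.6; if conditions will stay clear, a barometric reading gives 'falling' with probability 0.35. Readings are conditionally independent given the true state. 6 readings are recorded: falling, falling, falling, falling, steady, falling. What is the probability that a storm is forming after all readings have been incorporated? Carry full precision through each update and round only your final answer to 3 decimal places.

After 'falling': P(storm) = 0.6·0.4500 / (0.6·0.4500 + 0.35·0.5500) ≈ 0.5838
After 'falling': P(storm) = 0.6·0.5838 / (0.6·0.5838 + 0.35·0.4162) ≈ 0.7063
After 'falling': P(storm) = 0.6·0.7063 / (0.6·0.7063 + 0.35·0.2937) ≈ 0.8048
After 'falling': P(storm) = 0.6·0.8048 / (0.6·0.8048 + 0.35·0.1952) ≈ 0.8760
After 'steady': P(storm) = 0.4·0.8760 / (0.4·0.8760 + 0.65·0.1240) ≈ 0.8130
After 'falling': P(storm) = 0.6·0.8130 / (0.6·0.8130 + 0.35·0.1870) ≈ 0.8817

0.882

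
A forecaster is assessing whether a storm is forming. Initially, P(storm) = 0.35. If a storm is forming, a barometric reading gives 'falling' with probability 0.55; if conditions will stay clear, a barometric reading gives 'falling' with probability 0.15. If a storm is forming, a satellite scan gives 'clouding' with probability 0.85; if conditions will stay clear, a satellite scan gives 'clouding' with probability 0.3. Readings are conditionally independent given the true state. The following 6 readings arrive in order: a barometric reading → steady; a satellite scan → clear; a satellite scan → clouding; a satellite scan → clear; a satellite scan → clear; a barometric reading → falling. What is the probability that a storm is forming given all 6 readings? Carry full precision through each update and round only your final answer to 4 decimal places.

After a barometric reading='steady': P(storm) = 0.45·0.3500 / (0.45·0.3500 + 0.85·0.6500) ≈ 0.2218
After a satellite scan='clear': P(storm) = 0.15·0.2218 / (0.15·0.2218 + 0.7·0.7782) ≈ 0.0576
After a satellite scan='clouding': P(storm) = 0.85·0.0576 / (0.85·0.0576 + 0.3·0.9424) ≈ 0.1475
After a satellite scan='clear': P(storm) = 0.15·0.1475 / (0.15·0.1475 + 0.7·0.8525) ≈ 0.0358
After a satellite scan='clear': P(storm) = 0.15·0.0358 / (0.15·0.0358 + 0.7·0.9642) ≈ 0.0079
After a barometric reading='falling': P(storm) = 0.55·0.0079 / (0.55·0.0079 + 0.15·0.9921) ≈ 0.0283

0.0283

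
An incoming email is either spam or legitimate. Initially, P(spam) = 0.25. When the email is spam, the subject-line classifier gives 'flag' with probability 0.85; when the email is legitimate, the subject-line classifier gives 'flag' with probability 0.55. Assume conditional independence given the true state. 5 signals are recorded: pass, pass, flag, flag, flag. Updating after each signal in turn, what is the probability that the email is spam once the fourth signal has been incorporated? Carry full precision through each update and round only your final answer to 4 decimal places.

Apply Bayes' rule sequentially, carrying P(spam) forward.
After 'pass': P(spam) = 0.15·0.2500 / (0.15·0.2500 + 0.45·0.7500) ≈ 0.1000
After 'pass': P(spam) = 0.15·0.1000 / (0.15·0.1000 + 0.45·0.9000) ≈ 0.0357
After 'flag': P(spam) = 0.85·0.0357 / (0.85·0.0357 + 0.55·0.9643) ≈ 0.0541
After 'flag': P(spam) = 0.85·0.0541 / (0.85·0.0541 + 0.55·0.9459) ≈ 0.0813

0.0813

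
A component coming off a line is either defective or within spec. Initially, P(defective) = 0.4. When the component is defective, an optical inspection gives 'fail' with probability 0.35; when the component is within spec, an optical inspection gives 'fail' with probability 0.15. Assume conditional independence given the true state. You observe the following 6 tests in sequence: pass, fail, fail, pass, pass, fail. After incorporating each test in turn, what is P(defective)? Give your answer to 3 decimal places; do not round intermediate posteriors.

0.791

Apply Bayes' rule sequentially, carrying P(defective) forward.
After 'pass': P(defective) = 0.65·0.4000 / (0.65·0.4000 + 0.85·0.6000) ≈ 0.3377
After 'fail': P(defective) = 0.35·0.3377 / (0.35·0.3377 + 0.15·0.6623) ≈ 0.5433
After 'fail': P(defective) = 0.35·0.5433 / (0.35·0.5433 + 0.15·0.4567) ≈ 0.7351
After 'pass': P(defective) = 0.65·0.7351 / (0.65·0.7351 + 0.85·0.2649) ≈ 0.6797
After 'pass': P(defective) = 0.65·0.6797 / (0.65·0.6797 + 0.85·0.3203) ≈ 0.6188
After 'fail': P(defective) = 0.35·0.6188 / (0.35·0.6188 + 0.15·0.3812) ≈ 0.7911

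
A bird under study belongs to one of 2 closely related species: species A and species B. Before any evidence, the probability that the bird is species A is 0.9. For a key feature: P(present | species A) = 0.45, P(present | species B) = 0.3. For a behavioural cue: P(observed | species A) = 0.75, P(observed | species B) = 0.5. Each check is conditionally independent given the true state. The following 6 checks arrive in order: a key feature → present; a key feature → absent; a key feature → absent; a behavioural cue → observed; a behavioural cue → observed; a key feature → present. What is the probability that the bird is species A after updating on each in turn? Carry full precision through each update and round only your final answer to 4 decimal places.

0.9657

After a key feature='present': P(species A) = 0.45·0.9000 / (0.45·0.9000 + 0.3·0.1000) ≈ 0.9310
After a key feature='absent': P(species A) = 0.55·0.9310 / (0.55·0.9310 + 0.7·0.0690) ≈ 0.9138
After a key feature='absent': P(species A) = 0.55·0.9138 / (0.55·0.9138 + 0.7·0.0862) ≈ 0.8929
After a behavioural cue='observed': P(species A) = 0.75·0.8929 / (0.75·0.8929 + 0.5·0.1071) ≈ 0.9259
After a behavioural cue='observed': P(species A) = 0.75·0.9259 / (0.75·0.9259 + 0.5·0.0741) ≈ 0.9494
After a key feature='present': P(species A) = 0.45·0.9494 / (0.45·0.9494 + 0.3·0.0506) ≈ 0.9657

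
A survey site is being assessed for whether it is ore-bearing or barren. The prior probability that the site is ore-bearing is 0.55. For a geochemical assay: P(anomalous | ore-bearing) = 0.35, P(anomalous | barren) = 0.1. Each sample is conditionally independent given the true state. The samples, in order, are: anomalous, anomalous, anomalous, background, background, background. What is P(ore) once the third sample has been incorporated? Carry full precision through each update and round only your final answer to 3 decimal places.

Apply Bayes' rule sequentially, carrying P(ore) forward.
After 'anomalous': P(ore) = 0.35·0.5500 / (0.35·0.5500 + 0.1·0.4500) ≈ 0.8105
After 'anomalous': P(ore) = 0.35·0.8105 / (0.35·0.8105 + 0.1·0.1895) ≈ 0.9374
After 'anomalous': P(ore) = 0.35·0.9374 / (0.35·0.9374 + 0.1·0.0626) ≈ 0.9813

0.981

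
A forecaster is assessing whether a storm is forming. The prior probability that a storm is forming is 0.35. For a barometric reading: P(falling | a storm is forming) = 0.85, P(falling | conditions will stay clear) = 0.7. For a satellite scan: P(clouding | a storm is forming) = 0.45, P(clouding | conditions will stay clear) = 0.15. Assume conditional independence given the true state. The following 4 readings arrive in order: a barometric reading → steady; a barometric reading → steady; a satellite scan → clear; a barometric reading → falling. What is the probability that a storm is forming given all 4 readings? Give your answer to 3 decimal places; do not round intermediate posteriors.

0.096

After a barometric reading='steady': P(storm) = 0.15·0.3500 / (0.15·0.3500 + 0.3·0.6500) ≈ 0.2121
After a barometric reading='steady': P(storm) = 0.15·0.2121 / (0.15·0.2121 + 0.3·0.7879) ≈ 0.1186
After a satellite scan='clear': P(storm) = 0.55·0.1186 / (0.55·0.1186 + 0.85·0.8814) ≈ 0.0801
After a barometric reading='falling': P(storm) = 0.85·0.0801 / (0.85·0.0801 + 0.7·0.9199) ≈ 0.0957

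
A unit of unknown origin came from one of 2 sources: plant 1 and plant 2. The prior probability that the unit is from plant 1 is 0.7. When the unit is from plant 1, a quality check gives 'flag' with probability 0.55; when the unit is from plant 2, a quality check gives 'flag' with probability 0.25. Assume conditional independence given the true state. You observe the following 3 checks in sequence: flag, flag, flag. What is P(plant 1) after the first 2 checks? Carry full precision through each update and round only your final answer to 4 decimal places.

0.9187

After 'flag': P(plant 1) = 0.55·0.7000 / (0.55·0.7000 + 0.25·0.3000) ≈ 0.8370
After 'flag': P(plant 1) = 0.55·0.8370 / (0.55·0.8370 + 0.25·0.1630) ≈ 0.9187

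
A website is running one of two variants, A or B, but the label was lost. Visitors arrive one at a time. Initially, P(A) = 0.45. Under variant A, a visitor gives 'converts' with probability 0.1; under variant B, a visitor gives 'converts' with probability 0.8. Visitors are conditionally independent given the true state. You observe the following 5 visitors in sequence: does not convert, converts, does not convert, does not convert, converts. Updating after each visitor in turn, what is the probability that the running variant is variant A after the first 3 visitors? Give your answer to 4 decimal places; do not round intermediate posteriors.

0.6744

After 'does not convert': P(A) = 0.9·0.4500 / (0.9·0.4500 + 0.2·0.5500) ≈ 0.7864
After 'converts': P(A) = 0.1·0.7864 / (0.1·0.7864 + 0.8·0.2136) ≈ 0.3152
After 'does not convert': P(A) = 0.9·0.3152 / (0.9·0.3152 + 0.2·0.6848) ≈ 0.6744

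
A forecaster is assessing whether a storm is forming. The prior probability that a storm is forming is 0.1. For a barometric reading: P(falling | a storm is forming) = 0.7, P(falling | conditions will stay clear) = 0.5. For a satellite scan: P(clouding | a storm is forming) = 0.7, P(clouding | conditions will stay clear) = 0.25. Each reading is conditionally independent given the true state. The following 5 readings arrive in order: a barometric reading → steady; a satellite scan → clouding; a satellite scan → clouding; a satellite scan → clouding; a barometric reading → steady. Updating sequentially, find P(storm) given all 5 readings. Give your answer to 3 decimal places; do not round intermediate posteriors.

0.468

Each posterior becomes the prior for the next update.
After a barometric reading='steady': P(storm) = 0.3·0.1000 / (0.3·0.1000 + 0.5·0.9000) ≈ 0.0625
After a satellite scan='clouding': P(storm) = 0.7·0.0625 / (0.7·0.0625 + 0.25·0.9375) ≈ 0.1573
After a satellite scan='clouding': P(storm) = 0.7·0.1573 / (0.7·0.1573 + 0.25·0.8427) ≈ 0.3433
After a satellite scan='clouding': P(storm) = 0.7·0.3433 / (0.7·0.3433 + 0.25·0.6567) ≈ 0.5941
After a barometric reading='steady': P(storm) = 0.3·0.5941 / (0.3·0.5941 + 0.5·0.4059) ≈ 0.4675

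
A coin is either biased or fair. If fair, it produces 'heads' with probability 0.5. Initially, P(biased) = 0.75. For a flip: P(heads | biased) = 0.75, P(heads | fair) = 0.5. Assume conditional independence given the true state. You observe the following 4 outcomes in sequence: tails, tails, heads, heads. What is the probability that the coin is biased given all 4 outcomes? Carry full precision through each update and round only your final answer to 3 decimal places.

After 'tails': P(biased) = 0.25·0.7500 / (0.25·0.7500 + 0.5·0.2500) ≈ 0.6000
After 'tails': P(biased) = 0.25·0.6000 / (0.25·0.6000 + 0.5·0.4000) ≈ 0.4286
After 'heads': P(biased) = 0.75·0.4286 / (0.75·0.4286 + 0.5·0.5714) ≈ 0.5294
After 'heads': P(biased) = 0.75·0.5294 / (0.75·0.5294 + 0.5·0.4706) ≈ 0.6279

0.628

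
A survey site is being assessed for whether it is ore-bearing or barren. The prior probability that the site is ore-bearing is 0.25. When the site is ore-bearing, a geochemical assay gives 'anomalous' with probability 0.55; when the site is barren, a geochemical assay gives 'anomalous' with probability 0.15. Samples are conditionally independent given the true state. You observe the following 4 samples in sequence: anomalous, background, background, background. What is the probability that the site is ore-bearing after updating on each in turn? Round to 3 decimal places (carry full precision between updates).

Apply Bayes' rule sequentially, carrying P(ore) forward.
After 'anomalous': P(ore) = 0.55·0.2500 / (0.55·0.2500 + 0.15·0.7500) ≈ 0.5500
After 'background': P(ore) = 0.45·0.5500 / (0.45·0.5500 + 0.85·0.4500) ≈ 0.3929
After 'background': P(ore) = 0.45·0.3929 / (0.45·0.3929 + 0.85·0.6071) ≈ 0.2552
After 'background': P(ore) = 0.45·0.2552 / (0.45·0.2552 + 0.85·0.7448) ≈ 0.1535

0.154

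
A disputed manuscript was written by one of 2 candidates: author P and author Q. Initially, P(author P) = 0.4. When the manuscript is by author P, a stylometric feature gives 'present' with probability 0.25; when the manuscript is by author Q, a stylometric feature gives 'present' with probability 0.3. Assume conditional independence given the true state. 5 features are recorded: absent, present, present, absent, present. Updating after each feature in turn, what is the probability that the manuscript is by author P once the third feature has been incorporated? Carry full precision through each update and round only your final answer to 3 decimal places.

0.332

Apply Bayes' rule sequentially, carrying P(author P) forward.
After 'absent': P(author P) = 0.75·0.4000 / (0.75·0.4000 + 0.7·0.6000) ≈ 0.4167
After 'present': P(author P) = 0.25·0.4167 / (0.25·0.4167 + 0.3·0.5833) ≈ 0.3731
After 'present': P(author P) = 0.25·0.3731 / (0.25·0.3731 + 0.3·0.6269) ≈ 0.3316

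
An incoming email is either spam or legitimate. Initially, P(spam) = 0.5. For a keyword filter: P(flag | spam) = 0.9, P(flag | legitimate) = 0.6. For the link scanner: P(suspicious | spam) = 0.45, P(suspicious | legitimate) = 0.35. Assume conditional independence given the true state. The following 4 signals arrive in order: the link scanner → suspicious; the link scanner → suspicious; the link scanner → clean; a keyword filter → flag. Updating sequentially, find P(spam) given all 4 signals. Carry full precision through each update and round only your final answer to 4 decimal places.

0.6772

After the link scanner='suspicious': P(spam) = 0.45·0.5000 / (0.45·0.5000 + 0.35·0.5000) ≈ 0.5625
After the link scanner='suspicious': P(spam) = 0.45·0.5625 / (0.45·0.5625 + 0.35·0.4375) ≈ 0.6231
After the link scanner='clean': P(spam) = 0.55·0.6231 / (0.55·0.6231 + 0.65·0.3769) ≈ 0.5831
After a keyword filter='flag': P(spam) = 0.9·0.5831 / (0.9·0.5831 + 0.6·0.4169) ≈ 0.6772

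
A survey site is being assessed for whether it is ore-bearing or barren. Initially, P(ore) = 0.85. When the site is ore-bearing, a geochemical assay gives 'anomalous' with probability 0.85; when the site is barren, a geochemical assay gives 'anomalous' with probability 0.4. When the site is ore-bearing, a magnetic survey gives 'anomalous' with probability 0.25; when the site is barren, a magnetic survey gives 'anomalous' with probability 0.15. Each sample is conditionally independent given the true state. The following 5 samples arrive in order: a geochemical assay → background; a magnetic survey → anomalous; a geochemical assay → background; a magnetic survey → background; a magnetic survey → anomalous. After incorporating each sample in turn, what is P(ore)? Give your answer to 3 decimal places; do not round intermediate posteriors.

0.465

After a geochemical assay='background': P(ore) = 0.15·0.8500 / (0.15·0.8500 + 0.6·0.1500) ≈ 0.5862
After a magnetic survey='anomalous': P(ore) = 0.25·0.5862 / (0.25·0.5862 + 0.15·0.4138) ≈ 0.7025
After a geochemical assay='background': P(ore) = 0.15·0.7025 / (0.15·0.7025 + 0.6·0.2975) ≈ 0.3712
After a magnetic survey='background': P(ore) = 0.75·0.3712 / (0.75·0.3712 + 0.85·0.6288) ≈ 0.3425
After a magnetic survey='anomalous': P(ore) = 0.25·0.3425 / (0.25·0.3425 + 0.15·0.6575) ≈ 0.4647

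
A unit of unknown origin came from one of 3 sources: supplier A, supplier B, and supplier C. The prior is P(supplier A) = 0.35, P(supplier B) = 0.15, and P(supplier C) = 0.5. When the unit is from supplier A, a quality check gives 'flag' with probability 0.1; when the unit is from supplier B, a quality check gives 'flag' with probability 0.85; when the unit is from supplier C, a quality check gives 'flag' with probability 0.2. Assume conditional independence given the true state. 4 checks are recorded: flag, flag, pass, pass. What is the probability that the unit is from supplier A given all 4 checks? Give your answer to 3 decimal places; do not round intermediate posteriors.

0.157

After 'flag': normaliser = 0.1·0.3500 + 0.85·0.1500 + 0.2·0.5000; P(supplier A) ≈ 0.1333, P(supplier B) ≈ 0.4857, P(supplier C) ≈ 0.3810
After 'flag': normaliser = 0.1·0.1333 + 0.85·0.4857 + 0.2·0.3810; P(supplier A) ≈ 0.0265, P(supplier B) ≈ 0.8218, P(supplier C) ≈ 0.1517
After 'pass': normaliser = 0.9·0.0265 + 0.15·0.8218 + 0.8·0.1517; P(supplier A) ≈ 0.0890, P(supplier B) ≈ 0.4591, P(supplier C) ≈ 0.4519
After 'pass': normaliser = 0.9·0.0890 + 0.15·0.4591 + 0.8·0.4519; P(supplier A) ≈ 0.1569, P(supplier B) ≈ 0.1349, P(supplier C) ≈ 0.7082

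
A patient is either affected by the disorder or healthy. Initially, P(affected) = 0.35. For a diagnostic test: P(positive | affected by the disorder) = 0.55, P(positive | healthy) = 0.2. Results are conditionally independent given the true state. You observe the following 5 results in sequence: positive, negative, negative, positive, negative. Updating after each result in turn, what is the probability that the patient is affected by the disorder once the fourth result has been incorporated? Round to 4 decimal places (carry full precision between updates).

After 'positive': P(affected) = 0.55·0.3500 / (0.55·0.3500 + 0.2·0.6500) ≈ 0.5969
After 'negative': P(affected) = 0.45·0.5969 / (0.45·0.5969 + 0.8·0.4031) ≈ 0.4544
After 'negative': P(affected) = 0.45·0.4544 / (0.45·0.4544 + 0.8·0.5456) ≈ 0.3190
After 'positive': P(affected) = 0.55·0.3190 / (0.55·0.3190 + 0.2·0.6810) ≈ 0.5630

0.5630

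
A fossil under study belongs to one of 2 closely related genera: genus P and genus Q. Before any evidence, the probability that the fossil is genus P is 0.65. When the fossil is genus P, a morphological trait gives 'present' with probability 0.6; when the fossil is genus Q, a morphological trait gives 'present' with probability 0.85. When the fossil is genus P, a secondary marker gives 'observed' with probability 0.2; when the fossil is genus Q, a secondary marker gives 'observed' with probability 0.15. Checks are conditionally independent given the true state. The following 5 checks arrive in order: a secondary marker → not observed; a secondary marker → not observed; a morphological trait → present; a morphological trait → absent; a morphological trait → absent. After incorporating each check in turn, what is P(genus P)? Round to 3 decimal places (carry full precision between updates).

Apply Bayes' rule sequentially, carrying P(genus P) forward.
After a secondary marker='not observed': P(genus P) = 0.8·0.6500 / (0.8·0.6500 + 0.85·0.3500) ≈ 0.6361
After a secondary marker='not observed': P(genus P) = 0.8·0.6361 / (0.8·0.6361 + 0.85·0.3639) ≈ 0.6219
After a morphological trait='present': P(genus P) = 0.6·0.6219 / (0.6·0.6219 + 0.85·0.3781) ≈ 0.5373
After a morphological trait='absent': P(genus P) = 0.4·0.5373 / (0.4·0.5373 + 0.15·0.4627) ≈ 0.7559
After a morphological trait='absent': P(genus P) = 0.4·0.7559 / (0.4·0.7559 + 0.15·0.2441) ≈ 0.8920

0.892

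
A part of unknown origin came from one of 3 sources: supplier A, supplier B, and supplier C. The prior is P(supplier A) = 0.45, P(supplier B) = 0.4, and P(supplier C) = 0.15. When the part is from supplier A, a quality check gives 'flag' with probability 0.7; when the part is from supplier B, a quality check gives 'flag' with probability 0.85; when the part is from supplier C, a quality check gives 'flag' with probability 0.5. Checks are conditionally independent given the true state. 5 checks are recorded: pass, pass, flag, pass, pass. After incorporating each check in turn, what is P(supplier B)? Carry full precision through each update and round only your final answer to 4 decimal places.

0.0232

After 'pass': normaliser = 0.3·0.4500 + 0.15·0.4000 + 0.5·0.1500; P(supplier A) ≈ 0.5000, P(supplier B) ≈ 0.2222, P(supplier C) ≈ 0.2778
After 'pass': normaliser = 0.3·0.5000 + 0.15·0.2222 + 0.5·0.2778; P(supplier A) ≈ 0.4655, P(supplier B) ≈ 0.1034, P(supplier C) ≈ 0.4310
After 'flag': normaliser = 0.7·0.4655 + 0.85·0.1034 + 0.5·0.4310; P(supplier A) ≈ 0.5178, P(supplier B) ≈ 0.1397, P(supplier C) ≈ 0.3425
After 'pass': normaliser = 0.3·0.5178 + 0.15·0.1397 + 0.5·0.3425; P(supplier A) ≈ 0.4470, P(supplier B) ≈ 0.0603, P(supplier C) ≈ 0.4927
After 'pass': normaliser = 0.3·0.4470 + 0.15·0.0603 + 0.5·0.4927; P(supplier A) ≈ 0.3443, P(supplier B) ≈ 0.0232, P(supplier C) ≈ 0.6325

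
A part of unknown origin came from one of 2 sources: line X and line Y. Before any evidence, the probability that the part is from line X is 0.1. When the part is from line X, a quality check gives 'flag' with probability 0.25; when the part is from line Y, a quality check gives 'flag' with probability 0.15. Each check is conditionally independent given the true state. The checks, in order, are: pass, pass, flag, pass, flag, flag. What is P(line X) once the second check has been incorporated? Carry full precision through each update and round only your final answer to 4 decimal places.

After 'pass': P(line X) = 0.75·0.1000 / (0.75·0.1000 + 0.85·0.9000) ≈ 0.0893
After 'pass': P(line X) = 0.75·0.0893 / (0.75·0.0893 + 0.85·0.9107) ≈ 0.0796

0.0796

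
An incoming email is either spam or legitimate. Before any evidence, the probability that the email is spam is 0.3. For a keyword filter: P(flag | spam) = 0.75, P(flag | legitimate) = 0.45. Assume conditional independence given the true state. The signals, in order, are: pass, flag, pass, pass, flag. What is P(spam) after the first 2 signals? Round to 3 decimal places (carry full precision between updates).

Each posterior becomes the prior for the next update.
After 'pass': P(spam) = 0.25·0.3000 / (0.25·0.3000 + 0.55·0.7000) ≈ 0.1630
After 'flag': P(spam) = 0.75·0.1630 / (0.75·0.1630 + 0.45·0.8370) ≈ 0.2451

0.245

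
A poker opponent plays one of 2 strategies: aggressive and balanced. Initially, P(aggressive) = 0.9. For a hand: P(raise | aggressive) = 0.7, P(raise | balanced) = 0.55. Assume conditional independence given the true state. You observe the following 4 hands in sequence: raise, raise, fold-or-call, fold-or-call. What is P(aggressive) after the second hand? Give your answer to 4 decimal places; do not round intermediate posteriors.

0.9358

Apply Bayes' rule sequentially, carrying P(aggressive) forward.
After 'raise': P(aggressive) = 0.7·0.9000 / (0.7·0.9000 + 0.55·0.1000) ≈ 0.9197
After 'raise': P(aggressive) = 0.7·0.9197 / (0.7·0.9197 + 0.55·0.0803) ≈ 0.9358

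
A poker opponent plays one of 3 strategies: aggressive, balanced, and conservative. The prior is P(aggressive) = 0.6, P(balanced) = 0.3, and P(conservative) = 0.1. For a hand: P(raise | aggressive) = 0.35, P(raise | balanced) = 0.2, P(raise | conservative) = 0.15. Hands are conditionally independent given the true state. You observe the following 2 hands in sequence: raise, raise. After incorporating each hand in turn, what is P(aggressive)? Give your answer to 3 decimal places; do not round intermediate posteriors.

0.838

After 'raise': normaliser = 0.35·0.6000 + 0.2·0.3000 + 0.15·0.1000; P(aggressive) ≈ 0.7368, P(balanced) ≈ 0.2105, P(conservative) ≈ 0.0526
After 'raise': normaliser = 0.35·0.7368 + 0.2·0.2105 + 0.15·0.0526; P(aggressive) ≈ 0.8376, P(balanced) ≈ 0.1368, P(conservative) ≈ 0.0256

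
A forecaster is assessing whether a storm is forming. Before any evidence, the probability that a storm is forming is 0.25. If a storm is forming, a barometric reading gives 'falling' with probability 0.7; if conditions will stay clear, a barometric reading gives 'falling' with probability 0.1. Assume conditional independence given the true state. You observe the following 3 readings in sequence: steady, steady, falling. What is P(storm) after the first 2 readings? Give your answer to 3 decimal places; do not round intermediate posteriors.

After 'steady': P(storm) = 0.3·0.2500 / (0.3·0.2500 + 0.9·0.7500) ≈ 0.1000
After 'steady': P(storm) = 0.3·0.1000 / (0.3·0.1000 + 0.9·0.9000) ≈ 0.0357

0.036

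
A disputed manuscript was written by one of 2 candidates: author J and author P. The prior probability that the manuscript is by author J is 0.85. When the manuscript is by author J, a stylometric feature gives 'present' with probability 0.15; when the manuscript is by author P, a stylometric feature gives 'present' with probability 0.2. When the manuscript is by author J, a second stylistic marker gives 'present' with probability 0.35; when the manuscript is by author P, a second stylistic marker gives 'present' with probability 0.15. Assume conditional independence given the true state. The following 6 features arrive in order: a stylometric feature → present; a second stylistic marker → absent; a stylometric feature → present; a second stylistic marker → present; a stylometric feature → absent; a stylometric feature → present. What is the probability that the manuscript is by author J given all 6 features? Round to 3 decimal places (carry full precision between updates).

Each posterior becomes the prior for the next update.
After a stylometric feature='present': P(author J) = 0.15·0.8500 / (0.15·0.8500 + 0.2·0.1500) ≈ 0.8095
After a second stylistic marker='absent': P(author J) = 0.65·0.8095 / (0.65·0.8095 + 0.85·0.1905) ≈ 0.7647
After a stylometric feature='present': P(author J) = 0.15·0.7647 / (0.15·0.7647 + 0.2·0.2353) ≈ 0.7091
After a second stylistic marker='present': P(author J) = 0.35·0.7091 / (0.35·0.7091 + 0.15·0.2909) ≈ 0.8505
After a stylometric feature='absent': P(author J) = 0.85·0.8505 / (0.85·0.8505 + 0.8·0.1495) ≈ 0.8580
After a stylometric feature='present': P(author J) = 0.15·0.8580 / (0.15·0.8580 + 0.2·0.1420) ≈ 0.8192

0.819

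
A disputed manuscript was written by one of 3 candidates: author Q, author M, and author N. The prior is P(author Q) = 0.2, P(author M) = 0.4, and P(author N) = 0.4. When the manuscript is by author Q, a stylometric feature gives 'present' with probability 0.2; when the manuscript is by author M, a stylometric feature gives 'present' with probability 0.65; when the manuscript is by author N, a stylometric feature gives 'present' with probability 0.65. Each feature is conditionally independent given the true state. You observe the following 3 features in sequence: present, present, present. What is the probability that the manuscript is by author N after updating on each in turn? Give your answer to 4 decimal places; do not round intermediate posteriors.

0.4964

After 'present': normaliser = 0.2·0.2000 + 0.65·0.4000 + 0.65·0.4000; P(author Q) ≈ 0.0714, P(author M) ≈ 0.4643, P(author N) ≈ 0.4643
After 'present': normaliser = 0.2·0.0714 + 0.65·0.4643 + 0.65·0.4643; P(author Q) ≈ 0.0231, P(author M) ≈ 0.4884, P(author N) ≈ 0.4884
After 'present': normaliser = 0.2·0.0231 + 0.65·0.4884 + 0.65·0.4884; P(author Q) ≈ 0.0072, P(author M) ≈ 0.4964, P(author N) ≈ 0.4964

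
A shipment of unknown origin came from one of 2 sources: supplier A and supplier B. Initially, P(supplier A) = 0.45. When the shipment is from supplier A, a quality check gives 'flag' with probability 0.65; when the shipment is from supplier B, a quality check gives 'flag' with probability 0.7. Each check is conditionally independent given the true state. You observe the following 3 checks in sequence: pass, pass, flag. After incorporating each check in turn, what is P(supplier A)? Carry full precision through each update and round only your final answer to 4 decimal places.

After 'pass': P(supplier A) = 0.35·0.4500 / (0.35·0.4500 + 0.3·0.5500) ≈ 0.4884
After 'pass': P(supplier A) = 0.35·0.4884 / (0.35·0.4884 + 0.3·0.5116) ≈ 0.5269
After 'flag': P(supplier A) = 0.65·0.5269 / (0.65·0.5269 + 0.7·0.4731) ≈ 0.5084

0.5084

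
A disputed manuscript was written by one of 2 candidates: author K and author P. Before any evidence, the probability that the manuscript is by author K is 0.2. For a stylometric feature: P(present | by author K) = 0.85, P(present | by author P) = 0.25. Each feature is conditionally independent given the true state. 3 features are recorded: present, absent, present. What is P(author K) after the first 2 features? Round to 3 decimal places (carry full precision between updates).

After 'present': P(author K) = 0.85·0.2000 / (0.85·0.2000 + 0.25·0.8000) ≈ 0.4595
After 'absent': P(author K) = 0.15·0.4595 / (0.15·0.4595 + 0.75·0.5405) ≈ 0.1453

0.145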